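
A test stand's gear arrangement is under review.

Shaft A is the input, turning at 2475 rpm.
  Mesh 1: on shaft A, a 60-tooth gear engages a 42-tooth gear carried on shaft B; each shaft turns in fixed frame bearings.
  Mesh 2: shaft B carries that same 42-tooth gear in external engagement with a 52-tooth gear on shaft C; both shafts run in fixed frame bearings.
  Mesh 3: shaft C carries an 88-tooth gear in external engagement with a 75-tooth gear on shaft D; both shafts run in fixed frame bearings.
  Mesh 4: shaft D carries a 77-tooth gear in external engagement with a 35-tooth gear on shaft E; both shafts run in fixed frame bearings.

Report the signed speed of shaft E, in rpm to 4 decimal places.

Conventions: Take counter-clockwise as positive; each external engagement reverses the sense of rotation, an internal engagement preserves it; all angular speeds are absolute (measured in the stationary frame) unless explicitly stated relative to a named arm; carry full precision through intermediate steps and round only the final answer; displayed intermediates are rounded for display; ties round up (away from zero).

class = fixed-axis compound train [4 meshes; 4 ratios multiply, 4 sense flips]
mesh 1 [60T→42T]: ω = 2475.0000×60/42 = 3535.7143 rpm, sense flips to −
mesh 2 [42T→52T]: ω = 3535.7143×42/52 = 2855.7692 rpm, sense flips to +
mesh 3 [88T→75T]: ω = 2855.7692×88/75 = 3350.7692 rpm, sense flips to −
mesh 4 [77T→35T]: ω = 3350.7692×77/35 = 7371.6923 rpm, sense flips to +
signed output speed = +7371.6923 rpm

+7371.6923 rpm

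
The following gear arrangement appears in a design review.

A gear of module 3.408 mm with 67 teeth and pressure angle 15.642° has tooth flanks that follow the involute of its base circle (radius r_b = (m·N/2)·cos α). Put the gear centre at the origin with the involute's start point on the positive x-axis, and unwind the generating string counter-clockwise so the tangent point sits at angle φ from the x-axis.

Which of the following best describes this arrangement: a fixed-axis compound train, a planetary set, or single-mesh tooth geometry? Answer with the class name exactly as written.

topology: single-mesh involute geometry — m = 3.408, N = 67
classification: single-mesh tooth geometry

single-mesh tooth geometry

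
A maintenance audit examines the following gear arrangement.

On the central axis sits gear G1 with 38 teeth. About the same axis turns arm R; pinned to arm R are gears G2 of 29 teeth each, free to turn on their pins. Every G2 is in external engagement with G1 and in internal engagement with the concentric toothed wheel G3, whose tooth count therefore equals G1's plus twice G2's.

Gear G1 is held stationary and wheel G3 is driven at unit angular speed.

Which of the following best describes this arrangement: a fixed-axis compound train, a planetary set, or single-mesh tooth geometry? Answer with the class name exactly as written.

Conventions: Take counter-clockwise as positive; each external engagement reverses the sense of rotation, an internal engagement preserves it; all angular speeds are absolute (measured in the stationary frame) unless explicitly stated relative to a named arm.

topology: planetary set — G1 38T / G2 29T / G3 96T, arm = carrier (Willis)
classification: planetary set

planetary set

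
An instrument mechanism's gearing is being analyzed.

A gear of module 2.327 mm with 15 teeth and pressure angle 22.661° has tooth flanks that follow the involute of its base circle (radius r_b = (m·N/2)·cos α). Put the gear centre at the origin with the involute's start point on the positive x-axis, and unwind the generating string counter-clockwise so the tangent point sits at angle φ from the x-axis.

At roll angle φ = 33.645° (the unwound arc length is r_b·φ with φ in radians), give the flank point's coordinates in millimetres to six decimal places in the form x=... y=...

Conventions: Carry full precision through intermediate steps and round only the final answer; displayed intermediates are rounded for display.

class = single-mesh tooth geometry [base-circle involute, m = 2.327, 15T]
pitch radius r_p = m·N/2 = 2.327·15/2 = 17.452500
base radius r_b = r_p·cos α = 17.452500·cos 22.661° = 16.105177
roll angle φ = 33.645° = 0.58721603 rad
x = r_b·(cos φ + φ·sin φ) = 18.647069
y = r_b·(sin φ − φ·cos φ) = 1.049997

x=18.647069 y=1.049997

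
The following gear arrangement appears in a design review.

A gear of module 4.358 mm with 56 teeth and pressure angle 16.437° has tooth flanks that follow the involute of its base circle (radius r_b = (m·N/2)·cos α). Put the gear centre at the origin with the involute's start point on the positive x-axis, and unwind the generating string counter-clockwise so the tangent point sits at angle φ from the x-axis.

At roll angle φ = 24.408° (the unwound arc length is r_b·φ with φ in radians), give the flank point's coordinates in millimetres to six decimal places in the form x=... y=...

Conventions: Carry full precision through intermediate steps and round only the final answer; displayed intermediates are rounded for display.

x=127.179792 y=2.961617

class = single-mesh tooth geometry [base-circle involute, m = 4.358, 56T]
pitch radius r_p = m·N/2 = 4.358·56/2 = 122.024000
base radius r_b = r_p·cos α = 122.024000·cos 16.437° = 117.037056
roll angle φ = 24.408° = 0.42599996 rad
x = r_b·(cos φ + φ·sin φ) = 127.179792
y = r_b·(sin φ − φ·cos φ) = 2.961617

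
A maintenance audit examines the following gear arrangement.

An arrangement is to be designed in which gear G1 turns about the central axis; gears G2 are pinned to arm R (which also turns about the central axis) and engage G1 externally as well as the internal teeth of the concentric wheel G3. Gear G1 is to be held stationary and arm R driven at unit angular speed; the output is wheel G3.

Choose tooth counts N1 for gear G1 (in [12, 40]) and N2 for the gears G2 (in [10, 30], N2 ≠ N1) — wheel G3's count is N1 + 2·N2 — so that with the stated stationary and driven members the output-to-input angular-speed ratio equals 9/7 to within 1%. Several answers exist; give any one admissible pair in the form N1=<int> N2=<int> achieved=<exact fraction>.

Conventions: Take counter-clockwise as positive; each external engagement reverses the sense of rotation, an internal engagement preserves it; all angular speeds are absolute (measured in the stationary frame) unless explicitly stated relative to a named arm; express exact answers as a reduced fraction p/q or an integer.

N1=12 N2=15 achieved=9/7

design class (target 9/7): planetary set
Willis with ω_sun = 0: ω_ring/ω_arm = (N1+N3)/N3; set equal to 9/7  ⇒  N3/N1 = 1/(9/7 − 1) = 7/2
N3 = N1 + 2·N2  ⇒  N2/N1 = (N3/N1 − 1)/2 = (7/2 − 1)/2 = 5/4
smallest multiple with N1 ≥ 12 and N2 ≥ 10: k = 3  ⇒  N1 = 3·4 = 12, N2 = 3·5 = 15 (N1 ≤ 40, N2 ≤ 30, N2 ≠ N1 ✓), N3 = 12 + 2·15 = 42
check: (N1+N3)/N3 with N1 = 12, N3 = 42 gives 9/7; |achieved − target| = 0 ≤ 9/700 ✓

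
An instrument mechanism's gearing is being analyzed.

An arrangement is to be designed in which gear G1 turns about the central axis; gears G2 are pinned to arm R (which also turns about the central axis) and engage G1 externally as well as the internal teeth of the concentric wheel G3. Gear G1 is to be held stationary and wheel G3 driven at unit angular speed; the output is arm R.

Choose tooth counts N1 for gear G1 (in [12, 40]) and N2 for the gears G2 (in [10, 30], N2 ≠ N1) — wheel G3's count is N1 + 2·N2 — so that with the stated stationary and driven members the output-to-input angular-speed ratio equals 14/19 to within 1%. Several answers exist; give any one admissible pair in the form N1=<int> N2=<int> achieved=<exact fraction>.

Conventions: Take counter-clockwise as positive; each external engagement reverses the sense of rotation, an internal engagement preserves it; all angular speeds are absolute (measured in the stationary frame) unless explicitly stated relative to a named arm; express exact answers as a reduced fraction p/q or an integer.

N1=20 N2=18 achieved=14/19

planetary set to be sized for 14/19 (Willis relation)
Willis with ω_sun = 0: ω_arm/ω_ring = N3/(N1+N3); set equal to 14/19  ⇒  N3/N1 = (14/19)/(1 − 14/19) = 14/5
N3 = N1 + 2·N2  ⇒  N2/N1 = (N3/N1 − 1)/2 = (14/5 − 1)/2 = 9/10
smallest multiple with N1 ≥ 12 and N2 ≥ 10: k = 2  ⇒  N1 = 2·10 = 20, N2 = 2·9 = 18 (N1 ≤ 40, N2 ≤ 30, N2 ≠ N1 ✓), N3 = 20 + 2·18 = 56
check: N3/(N1+N3) with N1 = 20, N3 = 56 gives 14/19; |achieved − target| = 0 ≤ 7/950 ✓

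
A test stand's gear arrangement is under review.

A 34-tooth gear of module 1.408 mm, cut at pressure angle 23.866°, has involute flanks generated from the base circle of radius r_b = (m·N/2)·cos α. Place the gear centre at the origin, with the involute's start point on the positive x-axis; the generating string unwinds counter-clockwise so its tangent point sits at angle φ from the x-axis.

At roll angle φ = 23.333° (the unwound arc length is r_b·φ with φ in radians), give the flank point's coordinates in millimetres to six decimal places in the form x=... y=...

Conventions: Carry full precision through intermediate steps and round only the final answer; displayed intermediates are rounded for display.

x=23.629860 y=0.484658

topology: single-mesh involute geometry — m = 1.408, N = 34
pitch radius r_p = m·N/2 = 1.408·34/2 = 23.936000
base radius r_b = r_p·cos α = 23.936000·cos 23.866° = 21.889333
roll angle φ = 23.333° = 0.40723767 rad
x = r_b·(cos φ + φ·sin φ) = 23.629860
y = r_b·(sin φ − φ·cos φ) = 0.484658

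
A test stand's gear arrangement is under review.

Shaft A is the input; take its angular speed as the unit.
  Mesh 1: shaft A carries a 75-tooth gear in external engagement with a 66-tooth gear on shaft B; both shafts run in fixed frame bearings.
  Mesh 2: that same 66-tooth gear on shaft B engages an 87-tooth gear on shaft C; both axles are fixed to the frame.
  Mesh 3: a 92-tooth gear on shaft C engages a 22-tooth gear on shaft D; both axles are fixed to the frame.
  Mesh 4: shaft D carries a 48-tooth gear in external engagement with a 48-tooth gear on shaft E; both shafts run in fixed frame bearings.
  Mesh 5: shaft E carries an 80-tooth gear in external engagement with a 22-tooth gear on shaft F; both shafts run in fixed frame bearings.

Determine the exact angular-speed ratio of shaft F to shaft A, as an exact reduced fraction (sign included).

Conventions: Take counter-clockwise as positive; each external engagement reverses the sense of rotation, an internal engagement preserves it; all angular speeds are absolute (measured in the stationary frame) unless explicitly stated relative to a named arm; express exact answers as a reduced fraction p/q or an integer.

-46000/3509

class = fixed-axis compound train [5 meshes; 5 ratios multiply, 5 sense flips]
mesh 1 [75T→66T]: running ratio 25/22, sense −
mesh 2 [66T→87T]: running ratio 25/29, sense +
mesh 3 [92T→22T]: running ratio 1150/319, sense −
mesh 4 [48T→48T]: running ratio 1150/319, sense +
mesh 5 [80T→22T]: running ratio 46000/3509, sense −
ω_out/ω_in = -46000/3509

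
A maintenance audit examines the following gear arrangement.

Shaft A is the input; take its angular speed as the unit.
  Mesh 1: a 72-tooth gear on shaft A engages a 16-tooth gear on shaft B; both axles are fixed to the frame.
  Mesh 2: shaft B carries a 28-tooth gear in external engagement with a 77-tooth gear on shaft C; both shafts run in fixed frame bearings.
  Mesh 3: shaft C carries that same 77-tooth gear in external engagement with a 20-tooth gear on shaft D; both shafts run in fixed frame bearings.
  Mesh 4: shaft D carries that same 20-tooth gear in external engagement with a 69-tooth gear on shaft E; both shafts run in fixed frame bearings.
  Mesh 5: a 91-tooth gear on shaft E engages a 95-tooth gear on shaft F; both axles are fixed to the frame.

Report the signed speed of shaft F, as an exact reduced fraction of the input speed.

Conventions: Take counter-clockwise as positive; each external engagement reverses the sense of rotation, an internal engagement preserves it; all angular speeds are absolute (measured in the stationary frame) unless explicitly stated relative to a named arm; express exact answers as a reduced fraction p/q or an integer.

-3822/2185

5-mesh fixed-axis compound train (all bearings frame-fixed)
mesh 1 [72T→16T]: |ω|/ω_in = 1×72/16 = 9/2, sense flips to −
mesh 2 [28T→77T]: |ω|/ω_in = (9/2)×28/77 = 18/11, sense flips to +
mesh 3 [77T→20T]: |ω|/ω_in = (18/11)×77/20 = 63/10, sense flips to −
mesh 4 [20T→69T]: |ω|/ω_in = (63/10)×20/69 = 42/23, sense flips to +
mesh 5 [91T→95T]: |ω|/ω_in = (42/23)×91/95 = 3822/2185, sense flips to −
signed output speed (× input speed) = -3822/2185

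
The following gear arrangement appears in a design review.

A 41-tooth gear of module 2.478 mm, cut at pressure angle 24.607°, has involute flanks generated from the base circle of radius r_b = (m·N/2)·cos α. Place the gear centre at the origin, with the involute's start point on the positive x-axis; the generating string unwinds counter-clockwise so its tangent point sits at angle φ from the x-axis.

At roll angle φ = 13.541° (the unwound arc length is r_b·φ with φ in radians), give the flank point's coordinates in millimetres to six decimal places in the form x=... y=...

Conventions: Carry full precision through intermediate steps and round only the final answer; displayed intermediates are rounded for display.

recognized (one wheel, involute flank): single-mesh tooth geometry, m = 2.478, N = 41
pitch radius r_p = m·N/2 = 2.478·41/2 = 50.799000
base radius r_b = r_p·cos α = 50.799000·cos 24.607° = 46.185701
roll angle φ = 13.541° = 0.23633503 rad
x = r_b·(cos φ + φ·sin φ) = 47.457580
y = r_b·(sin φ − φ·cos φ) = 0.202089

x=47.457580 y=0.202089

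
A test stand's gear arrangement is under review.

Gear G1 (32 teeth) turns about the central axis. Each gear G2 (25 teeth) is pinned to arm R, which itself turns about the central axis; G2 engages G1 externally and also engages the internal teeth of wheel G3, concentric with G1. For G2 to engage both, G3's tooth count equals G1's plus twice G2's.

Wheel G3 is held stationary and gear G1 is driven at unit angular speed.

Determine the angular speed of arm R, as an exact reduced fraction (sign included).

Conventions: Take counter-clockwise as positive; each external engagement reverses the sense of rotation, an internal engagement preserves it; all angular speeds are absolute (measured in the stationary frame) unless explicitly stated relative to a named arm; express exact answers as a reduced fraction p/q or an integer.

class = planetary set [G3 = 32+2·25 = 82; Willis about the carrier]
ring teeth: 32 + 2·25 = 82
32(ω_sun−ω_arm) = −82(ω_ring−ω_arm),  ω_ring = 0, ω_sun = 1
32(1−ω_arm) = −82(0−ω_arm)  ⇒  114·ω_arm = 32  ⇒  ω_arm = 16/57
exact speed ratio = 16/57

16/57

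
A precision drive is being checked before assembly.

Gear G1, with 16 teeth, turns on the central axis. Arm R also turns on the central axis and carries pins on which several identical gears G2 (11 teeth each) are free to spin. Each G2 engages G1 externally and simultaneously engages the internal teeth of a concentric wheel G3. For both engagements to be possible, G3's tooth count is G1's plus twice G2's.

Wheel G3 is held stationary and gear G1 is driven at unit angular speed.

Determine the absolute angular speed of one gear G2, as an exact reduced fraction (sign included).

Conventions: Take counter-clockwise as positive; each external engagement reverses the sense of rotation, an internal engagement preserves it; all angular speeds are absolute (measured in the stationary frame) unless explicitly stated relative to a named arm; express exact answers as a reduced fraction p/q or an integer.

-8/11

topology: planetary set — G1 16T / G2 11T / G3 38T, arm = carrier (Willis)
ring teeth: 16 + 2·11 = 38
16(ω_sun−ω_arm) = −38(ω_ring−ω_arm),  ω_ring = 0, ω_sun = 1
16(1−ω_arm) = −38(0−ω_arm)  ⇒  54·ω_arm = 16  ⇒  ω_arm = 8/27
sun–planet mesh: 16·(1−8/27) = −11·(ω_p−ω_arm)  ⇒  ω_p−ω_arm = -304/297
ω_p = 8/27 − 304/297 = -8/11
exact speed ratio = -8/11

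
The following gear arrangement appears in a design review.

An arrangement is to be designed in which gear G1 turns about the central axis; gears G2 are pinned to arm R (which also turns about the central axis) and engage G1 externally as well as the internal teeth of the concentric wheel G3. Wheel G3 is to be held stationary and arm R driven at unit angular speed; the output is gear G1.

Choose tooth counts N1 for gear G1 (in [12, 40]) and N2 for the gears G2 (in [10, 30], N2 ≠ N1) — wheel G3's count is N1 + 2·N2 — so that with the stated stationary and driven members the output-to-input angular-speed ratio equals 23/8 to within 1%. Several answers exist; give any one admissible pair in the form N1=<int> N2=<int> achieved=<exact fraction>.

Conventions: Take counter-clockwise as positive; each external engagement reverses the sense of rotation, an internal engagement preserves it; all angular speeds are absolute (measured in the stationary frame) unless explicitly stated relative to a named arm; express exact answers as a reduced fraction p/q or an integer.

planetary set to be sized for 23/8 (Willis relation)
Willis with ω_ring = 0: ω_sun/ω_arm = (N1+N3)/N1; set equal to 23/8  ⇒  N3/N1 = 23/8 − 1 = 15/8
N3 = N1 + 2·N2  ⇒  N2/N1 = (N3/N1 − 1)/2 = (15/8 − 1)/2 = 7/16
smallest multiple with N1 ≥ 12 and N2 ≥ 10: k = 2  ⇒  N1 = 2·16 = 32, N2 = 2·7 = 14 (N1 ≤ 40, N2 ≤ 30, N2 ≠ N1 ✓), N3 = 32 + 2·14 = 60
check: (N1+N3)/N1 with N1 = 32, N3 = 60 gives 23/8; |achieved − target| = 0 ≤ 23/800 ✓

N1=32 N2=14 achieved=23/8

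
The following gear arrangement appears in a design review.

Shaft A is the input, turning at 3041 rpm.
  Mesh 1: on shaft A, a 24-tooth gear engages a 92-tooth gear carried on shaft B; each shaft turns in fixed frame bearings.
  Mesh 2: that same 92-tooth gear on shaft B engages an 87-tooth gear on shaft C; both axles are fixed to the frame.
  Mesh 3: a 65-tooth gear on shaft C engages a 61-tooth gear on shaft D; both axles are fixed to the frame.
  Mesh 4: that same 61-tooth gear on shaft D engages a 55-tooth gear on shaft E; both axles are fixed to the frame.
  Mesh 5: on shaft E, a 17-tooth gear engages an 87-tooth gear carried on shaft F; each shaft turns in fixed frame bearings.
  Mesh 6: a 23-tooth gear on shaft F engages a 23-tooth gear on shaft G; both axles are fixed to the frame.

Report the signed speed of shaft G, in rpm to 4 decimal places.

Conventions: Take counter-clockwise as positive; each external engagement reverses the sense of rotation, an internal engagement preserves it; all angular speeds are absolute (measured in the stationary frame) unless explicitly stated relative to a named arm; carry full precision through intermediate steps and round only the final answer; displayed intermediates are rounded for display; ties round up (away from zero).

class = fixed-axis compound train [6 meshes; 6 ratios multiply, 6 sense flips]
mesh 1 [24T→92T]: ω = 3041.0000×24/92 = 793.3043 rpm, sense flips to −
mesh 2 [92T→87T]: ω = 793.3043×92/87 = 838.8966 rpm, sense flips to +
mesh 3 [65T→61T]: ω = 838.8966×65/61 = 893.9062 rpm, sense flips to −
mesh 4 [61T→55T]: ω = 893.9062×61/55 = 991.4232 rpm, sense flips to +
mesh 5 [17T→87T]: ω = 991.4232×17/87 = 193.7264 rpm, sense flips to −
mesh 6 [23T→23T]: ω = 193.7264×23/23 = 193.7264 rpm, sense flips to +
signed output speed = +193.7264 rpm

+193.7264 rpm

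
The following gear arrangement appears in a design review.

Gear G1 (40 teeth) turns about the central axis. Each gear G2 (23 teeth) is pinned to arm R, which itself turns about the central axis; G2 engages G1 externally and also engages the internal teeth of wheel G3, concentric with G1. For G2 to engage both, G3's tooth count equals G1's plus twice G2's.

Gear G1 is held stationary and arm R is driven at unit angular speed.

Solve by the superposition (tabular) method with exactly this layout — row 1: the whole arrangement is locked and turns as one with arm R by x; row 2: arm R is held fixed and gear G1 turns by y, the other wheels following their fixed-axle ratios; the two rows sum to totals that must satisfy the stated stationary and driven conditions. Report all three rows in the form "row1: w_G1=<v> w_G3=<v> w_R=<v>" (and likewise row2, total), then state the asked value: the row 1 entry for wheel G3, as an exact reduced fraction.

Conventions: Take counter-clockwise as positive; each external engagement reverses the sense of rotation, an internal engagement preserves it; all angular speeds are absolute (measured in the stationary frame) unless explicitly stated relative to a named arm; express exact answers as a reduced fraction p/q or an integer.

row1: w_G1=1 w_G3=1 w_R=1
row2: w_G1=-1 w_G3=20/43 w_R=0
total: w_G1=0 w_G3=63/43 w_R=1
asked value: 1

planetary set (40T centre, 23T on arm, 86T internal) — Willis relation
row 1 (train locked, turned with arm): all members turn x
row 2: sun turns y, ring = −(40/86)·y, arm 0
boundary: total ω_sun = x + y = 0 and total ω_arm = x = 1  ⇒  y = -1, x = 1
row 2 ring = −(40/86)·(-1) = 20/43
totals (row 1 + row 2): sun 1 + (-1) = 0, ring 1 + 20/43 = 63/43, arm 1 + 0 = 1
asked cell (row1, ring) = 1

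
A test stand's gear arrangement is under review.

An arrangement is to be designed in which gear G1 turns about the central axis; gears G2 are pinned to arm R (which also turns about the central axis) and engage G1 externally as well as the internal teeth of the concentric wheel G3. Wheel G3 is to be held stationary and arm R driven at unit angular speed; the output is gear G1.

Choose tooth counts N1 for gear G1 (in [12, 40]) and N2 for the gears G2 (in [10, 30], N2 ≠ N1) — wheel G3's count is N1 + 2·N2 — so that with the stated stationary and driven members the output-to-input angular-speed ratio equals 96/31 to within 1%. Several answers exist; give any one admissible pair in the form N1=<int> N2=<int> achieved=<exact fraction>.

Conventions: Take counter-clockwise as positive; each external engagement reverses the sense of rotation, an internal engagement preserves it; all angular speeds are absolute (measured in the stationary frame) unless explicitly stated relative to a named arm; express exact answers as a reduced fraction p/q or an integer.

class = planetary set [ratio 96/31 wanted; Willis about the carrier]
Willis with ω_ring = 0: ω_sun/ω_arm = (N1+N3)/N1; set equal to 96/31  ⇒  N3/N1 = 96/31 − 1 = 65/31
N3 = N1 + 2·N2  ⇒  N2/N1 = (N3/N1 − 1)/2 = (65/31 − 1)/2 = 17/31
smallest multiple with N1 ≥ 12 and N2 ≥ 10: k = 1  ⇒  N1 = 1·31 = 31, N2 = 1·17 = 17 (N1 ≤ 40, N2 ≤ 30, N2 ≠ N1 ✓), N3 = 31 + 2·17 = 65
check: (N1+N3)/N1 with N1 = 31, N3 = 65 gives 96/31; |achieved − target| = 0 ≤ 24/775 ✓

N1=31 N2=17 achieved=96/31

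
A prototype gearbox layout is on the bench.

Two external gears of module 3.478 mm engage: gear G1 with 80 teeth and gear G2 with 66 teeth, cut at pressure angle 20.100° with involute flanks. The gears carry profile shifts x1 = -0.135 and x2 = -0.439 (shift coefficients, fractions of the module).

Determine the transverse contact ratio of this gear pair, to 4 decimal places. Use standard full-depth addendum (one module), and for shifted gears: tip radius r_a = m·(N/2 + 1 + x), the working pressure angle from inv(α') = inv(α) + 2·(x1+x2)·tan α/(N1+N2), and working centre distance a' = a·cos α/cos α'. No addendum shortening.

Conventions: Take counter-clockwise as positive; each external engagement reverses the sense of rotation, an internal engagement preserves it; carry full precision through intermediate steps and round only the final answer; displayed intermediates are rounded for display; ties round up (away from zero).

1.9205

topology: single-mesh involute geometry — m = 3.478, 80T/66T pair
base radii: r_b1 = 130.646792, r_b2 = 107.783604
tip radii: r_a1 = 142.128470, r_a2 = 116.725158
inv(α') = inv(20.100°) + 2·(-0.135-0.439)·tan α/(80+66) = 0.01225940  ⇒  α' = 18.77700°
a' = a·cos α / cos α' = 253.8940·cos 20.100°/cos 18.77700° = 251.833324
action lengths: √(r_a1²−r_b1²) = 55.963538, √(r_a2²−r_b2²) = 44.804657
base pitch p_b = π·m·cos α = 10.260975
CR = (55.963538 + 44.804657 − 251.833324·sin 18.77700°)/10.260975 = 1.920546
contact ratio ≈ 1.9205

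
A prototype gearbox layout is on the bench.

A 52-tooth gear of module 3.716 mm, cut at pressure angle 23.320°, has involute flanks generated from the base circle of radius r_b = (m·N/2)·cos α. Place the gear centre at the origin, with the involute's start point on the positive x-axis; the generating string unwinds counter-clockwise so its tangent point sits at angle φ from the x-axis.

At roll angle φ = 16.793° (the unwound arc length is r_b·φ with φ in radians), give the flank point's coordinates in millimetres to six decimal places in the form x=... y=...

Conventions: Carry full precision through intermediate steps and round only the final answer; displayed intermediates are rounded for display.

recognized (one wheel, involute flank): single-mesh tooth geometry, m = 3.716, N = 52
pitch radius r_p = m·N/2 = 3.716·52/2 = 96.616000
base radius r_b = r_p·cos α = 96.616000·cos 23.320° = 88.723270
roll angle φ = 16.793° = 0.29309314 rad
x = r_b·(cos φ + φ·sin φ) = 92.452643
y = r_b·(sin φ − φ·cos φ) = 0.738241

x=92.452643 y=0.738241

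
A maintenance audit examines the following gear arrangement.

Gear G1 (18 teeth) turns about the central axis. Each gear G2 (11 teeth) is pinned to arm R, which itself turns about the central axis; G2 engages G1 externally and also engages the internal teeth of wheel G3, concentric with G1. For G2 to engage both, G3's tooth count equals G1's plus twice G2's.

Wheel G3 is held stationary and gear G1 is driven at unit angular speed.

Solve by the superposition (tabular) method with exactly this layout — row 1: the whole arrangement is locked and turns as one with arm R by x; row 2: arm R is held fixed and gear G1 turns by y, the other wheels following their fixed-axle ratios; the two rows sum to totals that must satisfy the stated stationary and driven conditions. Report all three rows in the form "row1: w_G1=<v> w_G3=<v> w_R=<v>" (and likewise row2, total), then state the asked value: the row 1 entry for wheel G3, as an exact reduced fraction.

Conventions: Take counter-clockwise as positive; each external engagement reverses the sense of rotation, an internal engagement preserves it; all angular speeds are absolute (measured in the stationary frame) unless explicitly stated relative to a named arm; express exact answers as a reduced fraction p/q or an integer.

planetary set (18T centre, 11T on arm, 40T internal) — Willis relation
superposition row 1 [locked train]: every member turns x
row 2: sun turns y, ring = −(18/40)·y, arm 0
boundary: total ω_ring = x − (18/40)·y = 0 and total ω_sun = x + y = 1  ⇒  y = 20/29, x = 9/29
row 2 ring = −(18/40)·20/29 = -9/29
totals (row 1 + row 2): sun 9/29 + 20/29 = 1, ring 9/29 + (-9/29) = 0, arm 9/29 + 0 = 9/29
asked cell (row1, ring) = 9/29

row1: w_G1=9/29 w_G3=9/29 w_R=9/29
row2: w_G1=20/29 w_G3=-9/29 w_R=0
total: w_G1=1 w_G3=0 w_R=9/29
asked value: 9/29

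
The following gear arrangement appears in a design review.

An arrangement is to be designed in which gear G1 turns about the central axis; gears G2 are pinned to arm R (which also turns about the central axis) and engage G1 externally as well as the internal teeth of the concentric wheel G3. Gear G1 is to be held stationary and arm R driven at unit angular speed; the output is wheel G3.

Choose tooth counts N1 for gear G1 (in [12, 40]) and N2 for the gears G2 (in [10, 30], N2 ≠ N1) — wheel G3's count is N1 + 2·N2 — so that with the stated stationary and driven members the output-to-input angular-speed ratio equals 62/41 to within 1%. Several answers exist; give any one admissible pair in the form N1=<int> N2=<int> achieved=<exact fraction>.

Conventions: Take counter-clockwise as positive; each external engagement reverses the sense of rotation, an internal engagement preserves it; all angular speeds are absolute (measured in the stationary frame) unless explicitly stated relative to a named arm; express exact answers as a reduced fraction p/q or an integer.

planetary set to be sized for 62/41 (Willis relation)
Willis with ω_sun = 0: ω_ring/ω_arm = (N1+N3)/N3; set equal to 62/41  ⇒  N3/N1 = 1/(62/41 − 1) = 41/21
N3 = N1 + 2·N2  ⇒  N2/N1 = (N3/N1 − 1)/2 = (41/21 − 1)/2 = 10/21
smallest multiple with N1 ≥ 12 and N2 ≥ 10: k = 1  ⇒  N1 = 1·21 = 21, N2 = 1·10 = 10 (N1 ≤ 40, N2 ≤ 30, N2 ≠ N1 ✓), N3 = 21 + 2·10 = 41
check: (N1+N3)/N3 with N1 = 21, N3 = 41 gives 62/41; |achieved − target| = 0 ≤ 31/2050 ✓

N1=21 N2=10 achieved=62/41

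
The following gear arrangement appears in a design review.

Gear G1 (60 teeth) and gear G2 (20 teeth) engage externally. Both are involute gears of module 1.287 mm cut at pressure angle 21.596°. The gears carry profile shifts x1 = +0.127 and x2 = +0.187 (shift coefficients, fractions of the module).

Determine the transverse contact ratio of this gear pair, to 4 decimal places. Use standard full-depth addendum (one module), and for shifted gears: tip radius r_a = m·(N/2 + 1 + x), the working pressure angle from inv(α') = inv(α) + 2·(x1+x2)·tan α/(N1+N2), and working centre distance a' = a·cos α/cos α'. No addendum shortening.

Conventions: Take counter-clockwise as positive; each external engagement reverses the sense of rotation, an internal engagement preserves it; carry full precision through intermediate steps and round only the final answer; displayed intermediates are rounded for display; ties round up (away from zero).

1.5398

recognized (one external pair, fixed centres): single-mesh tooth geometry, m = 1.287, N1 = 60, N2 = 20
base radii: r_b1 = 35.899662, r_b2 = 11.966554
tip radii: r_a1 = 40.060449, r_a2 = 14.397669
inv(α') = inv(21.596°) + 2·(+0.127+0.187)·tan α/(60+20) = 0.02203335  ⇒  α' = 22.67181°
a' = a·cos α / cos α' = 51.4800·cos 21.596°/cos 22.67181° = 51.874685
action lengths: √(r_a1²−r_b1²) = 17.777903, √(r_a2²−r_b2²) = 8.005901
base pitch p_b = π·m·cos α = 3.759404
CR = (17.777903 + 8.005901 − 51.874685·sin 22.67181°)/3.759404 = 1.539765
contact ratio ≈ 1.5398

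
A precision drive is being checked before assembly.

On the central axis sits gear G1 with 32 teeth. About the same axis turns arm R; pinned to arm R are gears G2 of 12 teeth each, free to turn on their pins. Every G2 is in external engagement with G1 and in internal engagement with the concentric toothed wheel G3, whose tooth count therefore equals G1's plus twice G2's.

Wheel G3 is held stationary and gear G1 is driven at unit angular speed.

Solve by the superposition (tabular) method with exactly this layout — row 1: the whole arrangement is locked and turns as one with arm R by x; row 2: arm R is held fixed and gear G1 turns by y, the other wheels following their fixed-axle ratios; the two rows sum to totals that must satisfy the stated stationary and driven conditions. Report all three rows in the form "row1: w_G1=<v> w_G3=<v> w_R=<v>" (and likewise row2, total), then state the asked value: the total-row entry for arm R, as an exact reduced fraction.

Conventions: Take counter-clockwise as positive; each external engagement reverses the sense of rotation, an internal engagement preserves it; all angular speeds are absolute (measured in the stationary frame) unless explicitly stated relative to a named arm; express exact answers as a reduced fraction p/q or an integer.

planetary set (32T centre, 12T on arm, 56T internal) — Willis relation
superposition row 1 [locked train]: every member turns x
superposition row 2 [arm held]: sun y, ring −(32/56)·y, arm 0
boundary: total ω_ring = x − (32/56)·y = 0 and total ω_sun = x + y = 1  ⇒  y = 7/11, x = 4/11
row 2 ring = −(32/56)·7/11 = -4/11
totals (row 1 + row 2): sun 4/11 + 7/11 = 1, ring 4/11 + (-4/11) = 0, arm 4/11 + 0 = 4/11
asked cell (total, arm) = 4/11

row1: w_G1=4/11 w_G3=4/11 w_R=4/11
row2: w_G1=7/11 w_G3=-4/11 w_R=0
total: w_G1=1 w_G3=0 w_R=4/11
asked value: 4/11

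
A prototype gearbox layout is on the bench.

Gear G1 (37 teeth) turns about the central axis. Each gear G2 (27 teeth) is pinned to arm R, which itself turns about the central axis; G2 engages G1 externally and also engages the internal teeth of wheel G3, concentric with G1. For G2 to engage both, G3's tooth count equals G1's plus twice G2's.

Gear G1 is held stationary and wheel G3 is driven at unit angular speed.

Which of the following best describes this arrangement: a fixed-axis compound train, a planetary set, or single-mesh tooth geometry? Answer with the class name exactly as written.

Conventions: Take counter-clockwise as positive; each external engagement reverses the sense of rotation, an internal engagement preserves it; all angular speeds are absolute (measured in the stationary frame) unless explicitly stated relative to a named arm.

planetary set (37T centre, 27T on arm, 91T internal) — Willis relation
classification: planetary set

planetary set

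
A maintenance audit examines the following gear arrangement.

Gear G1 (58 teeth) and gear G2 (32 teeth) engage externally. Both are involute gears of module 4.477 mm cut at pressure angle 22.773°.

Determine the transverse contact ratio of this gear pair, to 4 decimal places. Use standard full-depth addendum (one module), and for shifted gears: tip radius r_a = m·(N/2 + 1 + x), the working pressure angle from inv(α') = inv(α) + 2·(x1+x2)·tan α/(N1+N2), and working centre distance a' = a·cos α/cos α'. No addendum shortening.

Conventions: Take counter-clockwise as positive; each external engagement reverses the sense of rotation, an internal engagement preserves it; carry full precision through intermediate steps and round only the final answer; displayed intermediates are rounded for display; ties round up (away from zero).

1.5985

topology: single-mesh involute geometry — m = 4.477, 58T/32T pair
base radii: r_b1 = 119.711954, r_b2 = 66.047975
tip radii: r_a1 = 134.310000, r_a2 = 76.109000
no profile shift: α' = α, a' = a
action lengths: √(r_a1²−r_b1²) = 60.895189, √(r_a2²−r_b2²) = 37.818579
base pitch p_b = π·m·cos α = 12.968490
CR = (60.895189 + 37.818579 − 201.465000·sin 22.77300°)/12.968490 = 1.598526
contact ratio ≈ 1.5985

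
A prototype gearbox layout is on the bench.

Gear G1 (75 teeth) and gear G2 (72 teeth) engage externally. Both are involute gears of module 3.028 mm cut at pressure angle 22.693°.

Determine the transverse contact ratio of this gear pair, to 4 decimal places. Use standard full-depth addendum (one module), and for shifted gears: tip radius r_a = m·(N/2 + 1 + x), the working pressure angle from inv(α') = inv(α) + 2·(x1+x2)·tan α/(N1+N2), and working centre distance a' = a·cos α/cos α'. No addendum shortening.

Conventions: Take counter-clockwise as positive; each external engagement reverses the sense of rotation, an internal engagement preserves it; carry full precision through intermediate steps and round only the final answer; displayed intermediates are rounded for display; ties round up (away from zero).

class = single-mesh tooth geometry [involute pair 75T × 72T, m = 3.028]
base radii: r_b1 = 104.759553, r_b2 = 100.569171
tip radii: r_a1 = 116.578000, r_a2 = 112.036000
no profile shift: α' = α, a' = a
action lengths: √(r_a1²−r_b1²) = 51.145539, √(r_a2²−r_b2²) = 49.375168
base pitch p_b = π·m·cos α = 8.776316
CR = (51.145539 + 49.375168 − 222.558000·sin 22.69300°)/8.776316 = 1.670327
contact ratio ≈ 1.6703

1.6703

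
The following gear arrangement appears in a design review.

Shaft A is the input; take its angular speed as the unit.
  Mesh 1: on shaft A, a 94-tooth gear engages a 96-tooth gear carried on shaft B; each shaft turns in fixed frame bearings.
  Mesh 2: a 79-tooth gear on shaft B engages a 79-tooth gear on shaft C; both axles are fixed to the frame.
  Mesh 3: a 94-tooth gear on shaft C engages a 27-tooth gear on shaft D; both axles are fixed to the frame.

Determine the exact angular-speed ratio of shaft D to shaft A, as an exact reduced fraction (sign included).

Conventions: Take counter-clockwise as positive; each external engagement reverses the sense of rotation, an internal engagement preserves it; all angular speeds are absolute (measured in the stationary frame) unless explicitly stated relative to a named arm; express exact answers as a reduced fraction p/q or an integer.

-2209/648

class = fixed-axis compound train [3 meshes; 3 ratios multiply, 3 sense flips]
mesh 1 [94T→96T]: running ratio 47/48, sense −
mesh 2 [79T→79T]: running ratio 47/48, sense +
mesh 3 [94T→27T]: running ratio 2209/648, sense −
ω_out/ω_in = -2209/648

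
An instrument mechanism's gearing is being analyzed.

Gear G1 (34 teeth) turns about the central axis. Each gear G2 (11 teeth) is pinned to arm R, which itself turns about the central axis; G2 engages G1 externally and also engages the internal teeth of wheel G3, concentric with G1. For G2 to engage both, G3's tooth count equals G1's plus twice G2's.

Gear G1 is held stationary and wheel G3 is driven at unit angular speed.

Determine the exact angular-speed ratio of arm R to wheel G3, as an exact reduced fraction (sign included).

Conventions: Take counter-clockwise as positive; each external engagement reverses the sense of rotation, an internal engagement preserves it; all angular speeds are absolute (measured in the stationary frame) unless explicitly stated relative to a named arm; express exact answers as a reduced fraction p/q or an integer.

28/45

class = planetary set [G3 = 34+2·11 = 56; Willis about the carrier]
ring teeth: 34 + 2·11 = 56
34(ω_sun−ω_arm) = −56(ω_ring−ω_arm),  ω_sun = 0, ω_ring = 1
34(0−ω_arm) = −56(1−ω_arm)  ⇒  90·ω_arm = 56  ⇒  ω_arm = 28/45
ω_out/ω_in = 28/45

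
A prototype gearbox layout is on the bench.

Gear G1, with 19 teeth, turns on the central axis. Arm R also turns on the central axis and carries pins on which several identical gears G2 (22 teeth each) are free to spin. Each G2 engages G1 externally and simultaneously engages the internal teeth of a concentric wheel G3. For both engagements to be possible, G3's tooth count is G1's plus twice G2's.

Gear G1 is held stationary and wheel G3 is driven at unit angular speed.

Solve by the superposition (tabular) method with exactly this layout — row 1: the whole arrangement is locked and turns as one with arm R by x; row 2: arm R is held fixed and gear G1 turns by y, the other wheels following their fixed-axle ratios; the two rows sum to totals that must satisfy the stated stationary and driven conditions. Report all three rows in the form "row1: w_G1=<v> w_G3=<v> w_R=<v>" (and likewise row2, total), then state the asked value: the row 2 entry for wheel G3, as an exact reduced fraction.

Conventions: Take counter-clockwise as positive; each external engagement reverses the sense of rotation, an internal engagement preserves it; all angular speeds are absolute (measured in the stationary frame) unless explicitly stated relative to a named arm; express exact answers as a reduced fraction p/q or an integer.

class = planetary set [G3 = 19+2·22 = 63; Willis about the carrier]
row 1 (train locked, turned with arm): all members turn x
superposition row 2 [arm held]: sun y, ring −(19/63)·y, arm 0
boundary: total ω_sun = x + y = 0 and total ω_ring = x − (19/63)·y = 1  ⇒  y = -63/82, x = 63/82
row 2 ring = −(19/63)·(-63/82) = 19/82
totals (row 1 + row 2): sun 63/82 + (-63/82) = 0, ring 63/82 + 19/82 = 1, arm 63/82 + 0 = 63/82
asked cell (row2, ring) = 19/82

row1: w_G1=63/82 w_G3=63/82 w_R=63/82
row2: w_G1=-63/82 w_G3=19/82 w_R=0
total: w_G1=0 w_G3=1 w_R=63/82
asked value: 19/82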